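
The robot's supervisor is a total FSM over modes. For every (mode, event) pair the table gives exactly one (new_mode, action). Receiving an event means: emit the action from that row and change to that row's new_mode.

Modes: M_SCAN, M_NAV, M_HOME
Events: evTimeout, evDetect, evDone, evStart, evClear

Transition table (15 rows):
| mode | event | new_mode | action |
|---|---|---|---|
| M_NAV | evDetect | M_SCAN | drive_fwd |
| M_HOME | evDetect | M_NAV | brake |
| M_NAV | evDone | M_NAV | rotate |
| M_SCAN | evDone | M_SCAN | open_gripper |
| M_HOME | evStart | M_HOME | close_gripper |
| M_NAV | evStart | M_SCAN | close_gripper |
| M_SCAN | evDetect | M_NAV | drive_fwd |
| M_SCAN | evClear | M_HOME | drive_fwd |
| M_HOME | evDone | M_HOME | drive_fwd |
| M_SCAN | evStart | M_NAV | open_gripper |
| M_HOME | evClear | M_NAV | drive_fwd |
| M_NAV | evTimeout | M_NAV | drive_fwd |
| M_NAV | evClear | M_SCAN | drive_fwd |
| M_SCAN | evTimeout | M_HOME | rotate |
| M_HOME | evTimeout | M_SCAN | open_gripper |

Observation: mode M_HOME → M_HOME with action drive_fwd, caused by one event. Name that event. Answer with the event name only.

try evTimeout: (M_HOME, evTimeout) → (M_SCAN, open_gripper)
try evDetect: (M_HOME, evDetect) → (M_NAV, brake)
try evDone: (M_HOME, evDone) → (M_HOME, drive_fwd)  ← matches
try evStart: (M_HOME, evStart) → (M_HOME, close_gripper)
try evClear: (M_HOME, evClear) → (M_NAV, drive_fwd)

evDone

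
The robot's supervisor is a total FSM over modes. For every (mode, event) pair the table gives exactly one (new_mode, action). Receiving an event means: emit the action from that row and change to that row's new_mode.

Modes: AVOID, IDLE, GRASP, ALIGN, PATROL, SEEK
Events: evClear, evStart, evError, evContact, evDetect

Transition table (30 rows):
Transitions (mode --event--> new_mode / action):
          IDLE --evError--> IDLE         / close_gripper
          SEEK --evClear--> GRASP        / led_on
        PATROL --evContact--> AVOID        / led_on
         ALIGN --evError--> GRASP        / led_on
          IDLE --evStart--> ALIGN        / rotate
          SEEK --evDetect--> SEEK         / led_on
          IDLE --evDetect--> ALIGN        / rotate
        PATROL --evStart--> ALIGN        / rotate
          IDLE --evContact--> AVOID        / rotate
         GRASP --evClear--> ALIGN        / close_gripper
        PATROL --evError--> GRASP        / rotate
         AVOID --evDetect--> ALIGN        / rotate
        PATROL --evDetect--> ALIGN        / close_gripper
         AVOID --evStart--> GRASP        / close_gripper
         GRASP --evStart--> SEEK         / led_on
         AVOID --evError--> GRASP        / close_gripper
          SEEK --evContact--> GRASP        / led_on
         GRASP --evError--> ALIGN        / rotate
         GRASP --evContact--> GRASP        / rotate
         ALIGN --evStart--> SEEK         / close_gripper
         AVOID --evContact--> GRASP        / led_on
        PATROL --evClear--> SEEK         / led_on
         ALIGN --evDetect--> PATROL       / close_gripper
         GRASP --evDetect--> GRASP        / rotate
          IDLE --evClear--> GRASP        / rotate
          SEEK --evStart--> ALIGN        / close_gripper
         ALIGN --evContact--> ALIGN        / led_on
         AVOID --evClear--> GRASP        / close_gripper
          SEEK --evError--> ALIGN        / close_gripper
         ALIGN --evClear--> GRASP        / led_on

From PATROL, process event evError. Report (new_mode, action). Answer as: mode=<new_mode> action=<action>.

mode=GRASP action=rotate

current mode = PATROL; filter table to that mode:
  (PATROL, evContact) → (AVOID, led_on)
  (PATROL, evStart) → (ALIGN, rotate)
  (PATROL, evError) → (GRASP, rotate)  ← event matches
  (PATROL, evDetect) → (ALIGN, close_gripper)
  (PATROL, evClear) → (SEEK, led_on)
event = evError selects (GRASP, rotate)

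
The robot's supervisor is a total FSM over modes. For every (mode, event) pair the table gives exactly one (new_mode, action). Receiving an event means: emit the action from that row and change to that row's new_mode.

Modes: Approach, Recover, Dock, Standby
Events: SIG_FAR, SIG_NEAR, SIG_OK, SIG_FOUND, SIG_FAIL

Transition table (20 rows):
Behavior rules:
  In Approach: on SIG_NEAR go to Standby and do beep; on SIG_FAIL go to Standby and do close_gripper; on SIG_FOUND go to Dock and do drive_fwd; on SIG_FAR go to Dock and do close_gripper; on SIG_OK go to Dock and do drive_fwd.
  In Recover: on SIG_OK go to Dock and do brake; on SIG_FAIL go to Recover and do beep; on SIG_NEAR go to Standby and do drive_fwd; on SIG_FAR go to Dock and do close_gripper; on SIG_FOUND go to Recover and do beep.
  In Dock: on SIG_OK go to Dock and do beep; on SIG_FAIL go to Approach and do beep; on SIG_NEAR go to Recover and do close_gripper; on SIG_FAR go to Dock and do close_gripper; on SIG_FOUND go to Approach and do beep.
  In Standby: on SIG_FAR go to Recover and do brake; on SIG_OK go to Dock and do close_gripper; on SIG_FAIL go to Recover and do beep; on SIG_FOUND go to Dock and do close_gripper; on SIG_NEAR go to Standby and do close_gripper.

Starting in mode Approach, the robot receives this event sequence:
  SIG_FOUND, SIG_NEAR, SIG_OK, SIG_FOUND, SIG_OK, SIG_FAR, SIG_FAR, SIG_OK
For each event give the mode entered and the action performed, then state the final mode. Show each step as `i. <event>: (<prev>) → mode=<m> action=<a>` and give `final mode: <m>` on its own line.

1. SIG_FOUND: (Approach) → mode=Dock action=drive_fwd
2. SIG_NEAR: (Dock) → mode=Recover action=close_gripper
3. SIG_OK: (Recover) → mode=Dock action=brake
4. SIG_FOUND: (Dock) → mode=Approach action=beep
5. SIG_OK: (Approach) → mode=Dock action=drive_fwd
6. SIG_FAR: (Dock) → mode=Dock action=close_gripper
7. SIG_FAR: (Dock) → mode=Dock action=close_gripper
8. SIG_OK: (Dock) → mode=Dock action=beep

final mode: Dock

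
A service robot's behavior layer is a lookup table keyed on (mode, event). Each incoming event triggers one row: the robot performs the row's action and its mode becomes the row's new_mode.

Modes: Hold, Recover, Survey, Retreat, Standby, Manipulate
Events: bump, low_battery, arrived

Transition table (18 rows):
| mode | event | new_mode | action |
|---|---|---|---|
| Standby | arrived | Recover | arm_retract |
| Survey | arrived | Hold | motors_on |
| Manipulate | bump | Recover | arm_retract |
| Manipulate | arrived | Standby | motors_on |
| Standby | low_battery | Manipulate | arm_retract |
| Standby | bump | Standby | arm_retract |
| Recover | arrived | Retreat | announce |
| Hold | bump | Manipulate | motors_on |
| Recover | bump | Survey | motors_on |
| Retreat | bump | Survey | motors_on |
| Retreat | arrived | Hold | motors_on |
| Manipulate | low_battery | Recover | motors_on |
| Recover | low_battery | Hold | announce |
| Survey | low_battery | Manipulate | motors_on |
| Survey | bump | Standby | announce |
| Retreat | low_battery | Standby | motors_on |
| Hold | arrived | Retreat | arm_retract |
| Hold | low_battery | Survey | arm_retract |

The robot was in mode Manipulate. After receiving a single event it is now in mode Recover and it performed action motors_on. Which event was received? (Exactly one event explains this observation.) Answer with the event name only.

low_battery

try bump: (Manipulate, bump) → (Recover, arm_retract)
try low_battery: (Manipulate, low_battery) → (Recover, motors_on)  ← matches
try arrived: (Manipulate, arrived) → (Standby, motors_on)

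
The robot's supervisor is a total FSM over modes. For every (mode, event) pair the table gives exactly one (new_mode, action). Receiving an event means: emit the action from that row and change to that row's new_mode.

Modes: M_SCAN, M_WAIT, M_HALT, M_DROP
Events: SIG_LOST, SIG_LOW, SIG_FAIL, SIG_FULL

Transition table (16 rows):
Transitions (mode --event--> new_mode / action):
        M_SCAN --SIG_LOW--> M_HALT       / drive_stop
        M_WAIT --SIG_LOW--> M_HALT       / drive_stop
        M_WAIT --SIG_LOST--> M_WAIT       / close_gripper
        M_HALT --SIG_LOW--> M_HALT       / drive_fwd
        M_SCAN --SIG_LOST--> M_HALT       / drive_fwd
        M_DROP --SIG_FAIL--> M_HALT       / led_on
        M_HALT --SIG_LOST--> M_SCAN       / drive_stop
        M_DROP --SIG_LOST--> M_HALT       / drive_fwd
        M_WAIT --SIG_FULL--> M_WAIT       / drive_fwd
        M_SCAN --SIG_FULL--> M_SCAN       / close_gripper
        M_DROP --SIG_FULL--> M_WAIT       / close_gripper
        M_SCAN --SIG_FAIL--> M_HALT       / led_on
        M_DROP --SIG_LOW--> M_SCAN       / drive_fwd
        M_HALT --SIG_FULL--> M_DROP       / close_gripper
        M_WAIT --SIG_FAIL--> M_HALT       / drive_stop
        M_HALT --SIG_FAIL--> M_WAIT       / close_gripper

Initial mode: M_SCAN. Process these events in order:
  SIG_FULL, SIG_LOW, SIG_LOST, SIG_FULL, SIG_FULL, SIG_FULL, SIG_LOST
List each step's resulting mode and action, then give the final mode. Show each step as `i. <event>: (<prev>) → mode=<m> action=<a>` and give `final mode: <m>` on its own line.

1. SIG_FULL: (M_SCAN) → mode=M_SCAN action=close_gripper
2. SIG_LOW: (M_SCAN) → mode=M_HALT action=drive_stop
3. SIG_LOST: (M_HALT) → mode=M_SCAN action=drive_stop
4. SIG_FULL: (M_SCAN) → mode=M_SCAN action=close_gripper
5. SIG_FULL: (M_SCAN) → mode=M_SCAN action=close_gripper
6. SIG_FULL: (M_SCAN) → mode=M_SCAN action=close_gripper
7. SIG_LOST: (M_SCAN) → mode=M_HALT action=drive_fwd

final mode: M_HALT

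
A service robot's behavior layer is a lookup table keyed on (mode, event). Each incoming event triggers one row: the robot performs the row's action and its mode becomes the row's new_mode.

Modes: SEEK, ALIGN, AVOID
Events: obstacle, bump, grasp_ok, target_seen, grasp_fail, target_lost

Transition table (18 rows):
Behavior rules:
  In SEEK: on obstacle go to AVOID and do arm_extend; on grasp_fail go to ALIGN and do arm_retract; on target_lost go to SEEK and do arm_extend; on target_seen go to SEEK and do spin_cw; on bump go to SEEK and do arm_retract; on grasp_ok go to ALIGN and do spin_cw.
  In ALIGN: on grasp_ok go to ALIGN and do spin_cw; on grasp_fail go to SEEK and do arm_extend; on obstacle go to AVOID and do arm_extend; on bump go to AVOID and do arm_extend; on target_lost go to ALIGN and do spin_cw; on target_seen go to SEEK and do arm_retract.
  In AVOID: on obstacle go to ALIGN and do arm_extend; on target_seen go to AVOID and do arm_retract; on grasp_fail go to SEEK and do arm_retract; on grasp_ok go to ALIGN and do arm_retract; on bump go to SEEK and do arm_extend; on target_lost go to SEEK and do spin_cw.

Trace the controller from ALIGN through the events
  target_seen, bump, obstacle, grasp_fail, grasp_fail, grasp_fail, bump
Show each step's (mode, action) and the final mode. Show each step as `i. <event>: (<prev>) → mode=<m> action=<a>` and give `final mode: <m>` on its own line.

final mode: SEEK

1. target_seen: (ALIGN) → mode=SEEK action=arm_retract
2. bump: (SEEK) → mode=SEEK action=arm_retract
3. obstacle: (SEEK) → mode=AVOID action=arm_extend
4. grasp_fail: (AVOID) → mode=SEEK action=arm_retract
5. grasp_fail: (SEEK) → mode=ALIGN action=arm_retract
6. grasp_fail: (ALIGN) → mode=SEEK action=arm_extend
7. bump: (SEEK) → mode=SEEK action=arm_retract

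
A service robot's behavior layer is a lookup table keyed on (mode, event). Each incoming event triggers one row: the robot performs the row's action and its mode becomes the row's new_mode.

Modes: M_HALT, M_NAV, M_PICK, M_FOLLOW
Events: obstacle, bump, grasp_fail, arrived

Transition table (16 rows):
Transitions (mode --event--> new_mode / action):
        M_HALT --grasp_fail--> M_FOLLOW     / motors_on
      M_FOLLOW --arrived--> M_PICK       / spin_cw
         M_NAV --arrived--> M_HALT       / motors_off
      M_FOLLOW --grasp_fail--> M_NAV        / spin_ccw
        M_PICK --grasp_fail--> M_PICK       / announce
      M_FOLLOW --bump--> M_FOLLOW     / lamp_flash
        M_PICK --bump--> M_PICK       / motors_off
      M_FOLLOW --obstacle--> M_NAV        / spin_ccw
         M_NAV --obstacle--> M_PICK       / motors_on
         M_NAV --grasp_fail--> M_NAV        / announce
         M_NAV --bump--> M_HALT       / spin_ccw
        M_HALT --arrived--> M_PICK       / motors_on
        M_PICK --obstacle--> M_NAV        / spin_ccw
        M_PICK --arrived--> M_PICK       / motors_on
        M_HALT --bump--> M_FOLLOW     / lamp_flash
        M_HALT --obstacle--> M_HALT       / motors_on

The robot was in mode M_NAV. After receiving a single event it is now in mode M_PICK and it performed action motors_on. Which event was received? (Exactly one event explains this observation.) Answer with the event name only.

obstacle

try obstacle: (M_NAV, obstacle) → (M_PICK, motors_on)  ← matches
try bump: (M_NAV, bump) → (M_HALT, spin_ccw)
try grasp_fail: (M_NAV, grasp_fail) → (M_NAV, announce)
try arrived: (M_NAV, arrived) → (M_HALT, motors_off)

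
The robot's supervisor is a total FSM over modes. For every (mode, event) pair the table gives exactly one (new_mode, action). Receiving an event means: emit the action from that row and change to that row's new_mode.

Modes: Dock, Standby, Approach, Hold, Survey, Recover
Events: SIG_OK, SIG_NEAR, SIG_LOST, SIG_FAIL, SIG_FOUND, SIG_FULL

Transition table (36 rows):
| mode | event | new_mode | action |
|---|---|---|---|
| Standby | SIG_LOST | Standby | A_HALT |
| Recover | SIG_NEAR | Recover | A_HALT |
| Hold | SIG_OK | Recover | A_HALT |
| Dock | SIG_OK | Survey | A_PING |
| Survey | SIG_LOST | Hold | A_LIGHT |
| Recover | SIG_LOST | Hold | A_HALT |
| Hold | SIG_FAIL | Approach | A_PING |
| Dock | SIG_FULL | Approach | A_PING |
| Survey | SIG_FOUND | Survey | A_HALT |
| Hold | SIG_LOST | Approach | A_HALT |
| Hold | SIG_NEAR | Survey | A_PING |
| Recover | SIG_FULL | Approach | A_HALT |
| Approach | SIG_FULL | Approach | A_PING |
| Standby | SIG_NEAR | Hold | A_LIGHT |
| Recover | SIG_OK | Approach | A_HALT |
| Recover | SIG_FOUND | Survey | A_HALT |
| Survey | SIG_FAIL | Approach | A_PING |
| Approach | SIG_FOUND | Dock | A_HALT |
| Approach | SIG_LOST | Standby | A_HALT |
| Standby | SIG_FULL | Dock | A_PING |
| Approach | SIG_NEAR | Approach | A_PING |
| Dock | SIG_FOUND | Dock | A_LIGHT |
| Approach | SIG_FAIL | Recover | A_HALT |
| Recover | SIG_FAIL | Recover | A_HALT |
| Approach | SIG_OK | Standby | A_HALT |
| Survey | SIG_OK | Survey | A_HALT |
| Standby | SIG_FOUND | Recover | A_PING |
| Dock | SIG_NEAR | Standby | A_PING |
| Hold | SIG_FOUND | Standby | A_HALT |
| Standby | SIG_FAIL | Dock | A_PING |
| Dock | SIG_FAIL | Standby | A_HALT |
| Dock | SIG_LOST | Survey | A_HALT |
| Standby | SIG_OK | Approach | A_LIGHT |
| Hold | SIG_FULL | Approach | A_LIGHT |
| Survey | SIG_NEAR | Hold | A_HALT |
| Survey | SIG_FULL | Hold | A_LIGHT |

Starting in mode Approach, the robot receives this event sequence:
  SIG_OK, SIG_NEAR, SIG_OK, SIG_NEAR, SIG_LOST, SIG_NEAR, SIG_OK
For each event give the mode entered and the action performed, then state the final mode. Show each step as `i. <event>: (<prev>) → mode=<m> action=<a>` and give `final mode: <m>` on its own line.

final mode: Survey

1. SIG_OK: (Approach) → mode=Standby action=A_HALT
2. SIG_NEAR: (Standby) → mode=Hold action=A_LIGHT
3. SIG_OK: (Hold) → mode=Recover action=A_HALT
4. SIG_NEAR: (Recover) → mode=Recover action=A_HALT
5. SIG_LOST: (Recover) → mode=Hold action=A_HALT
6. SIG_NEAR: (Hold) → mode=Survey action=A_PING
7. SIG_OK: (Survey) → mode=Survey action=A_HALT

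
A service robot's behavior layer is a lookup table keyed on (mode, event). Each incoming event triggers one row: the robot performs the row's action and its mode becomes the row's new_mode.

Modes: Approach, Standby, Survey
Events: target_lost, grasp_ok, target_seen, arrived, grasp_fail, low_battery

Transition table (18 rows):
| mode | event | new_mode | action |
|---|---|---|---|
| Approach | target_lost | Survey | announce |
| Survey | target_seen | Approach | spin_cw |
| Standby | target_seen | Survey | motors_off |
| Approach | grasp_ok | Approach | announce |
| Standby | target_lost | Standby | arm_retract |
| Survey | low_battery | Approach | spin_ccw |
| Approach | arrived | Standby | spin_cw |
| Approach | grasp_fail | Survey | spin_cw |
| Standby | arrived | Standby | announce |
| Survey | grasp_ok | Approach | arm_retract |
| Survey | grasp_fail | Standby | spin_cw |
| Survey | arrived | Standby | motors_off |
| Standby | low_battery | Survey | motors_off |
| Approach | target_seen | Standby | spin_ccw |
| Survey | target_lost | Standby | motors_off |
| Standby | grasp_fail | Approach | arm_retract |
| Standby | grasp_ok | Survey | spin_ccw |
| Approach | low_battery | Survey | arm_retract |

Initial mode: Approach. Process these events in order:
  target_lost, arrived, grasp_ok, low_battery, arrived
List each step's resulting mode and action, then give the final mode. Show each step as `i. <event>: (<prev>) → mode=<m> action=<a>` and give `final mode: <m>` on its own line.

final mode: Standby

1. target_lost: (Approach) → mode=Survey action=announce
2. arrived: (Survey) → mode=Standby action=motors_off
3. grasp_ok: (Standby) → mode=Survey action=spin_ccw
4. low_battery: (Survey) → mode=Approach action=spin_ccw
5. arrived: (Approach) → mode=Standby action=spin_cw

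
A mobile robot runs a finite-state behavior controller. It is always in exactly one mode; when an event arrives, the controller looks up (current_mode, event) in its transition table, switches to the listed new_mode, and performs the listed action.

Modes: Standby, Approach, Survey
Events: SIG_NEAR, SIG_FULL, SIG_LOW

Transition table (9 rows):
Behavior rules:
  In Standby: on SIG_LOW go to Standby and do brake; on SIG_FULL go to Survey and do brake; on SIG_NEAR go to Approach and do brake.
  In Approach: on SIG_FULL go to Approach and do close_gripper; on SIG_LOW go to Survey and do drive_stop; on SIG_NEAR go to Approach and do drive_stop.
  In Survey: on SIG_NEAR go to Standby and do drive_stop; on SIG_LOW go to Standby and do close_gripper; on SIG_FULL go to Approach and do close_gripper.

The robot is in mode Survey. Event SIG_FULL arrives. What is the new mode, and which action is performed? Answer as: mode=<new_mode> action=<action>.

current mode = Survey; filter table to that mode:
  (Survey, SIG_NEAR) → (Standby, drive_stop)
  (Survey, SIG_LOW) → (Standby, close_gripper)
  (Survey, SIG_FULL) → (Approach, close_gripper)  ← event matches
event = SIG_FULL selects (Approach, close_gripper)

mode=Approach action=close_gripper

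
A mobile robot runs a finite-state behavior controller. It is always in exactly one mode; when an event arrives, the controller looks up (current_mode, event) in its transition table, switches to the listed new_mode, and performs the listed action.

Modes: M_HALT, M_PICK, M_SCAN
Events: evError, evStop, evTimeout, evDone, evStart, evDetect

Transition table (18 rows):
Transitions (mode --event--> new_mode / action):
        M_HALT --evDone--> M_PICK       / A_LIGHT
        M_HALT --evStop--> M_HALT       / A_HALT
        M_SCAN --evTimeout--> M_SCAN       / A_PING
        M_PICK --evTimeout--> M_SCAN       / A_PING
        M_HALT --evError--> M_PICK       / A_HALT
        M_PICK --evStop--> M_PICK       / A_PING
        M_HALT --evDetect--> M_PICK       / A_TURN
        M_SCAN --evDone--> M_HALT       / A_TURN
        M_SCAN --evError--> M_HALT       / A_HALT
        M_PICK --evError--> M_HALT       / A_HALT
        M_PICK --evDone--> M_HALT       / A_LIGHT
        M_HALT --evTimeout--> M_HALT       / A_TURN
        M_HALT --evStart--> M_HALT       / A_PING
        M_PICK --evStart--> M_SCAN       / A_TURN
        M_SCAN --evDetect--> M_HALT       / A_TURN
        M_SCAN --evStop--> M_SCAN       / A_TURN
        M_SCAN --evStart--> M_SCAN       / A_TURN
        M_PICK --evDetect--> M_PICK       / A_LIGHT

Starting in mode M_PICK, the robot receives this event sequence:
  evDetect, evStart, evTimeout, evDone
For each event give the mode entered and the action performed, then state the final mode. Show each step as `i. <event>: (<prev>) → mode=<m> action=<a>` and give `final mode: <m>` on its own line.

final mode: M_HALT

1. evDetect: (M_PICK) → mode=M_PICK action=A_LIGHT
2. evStart: (M_PICK) → mode=M_SCAN action=A_TURN
3. evTimeout: (M_SCAN) → mode=M_SCAN action=A_PING
4. evDone: (M_SCAN) → mode=M_HALT action=A_TURN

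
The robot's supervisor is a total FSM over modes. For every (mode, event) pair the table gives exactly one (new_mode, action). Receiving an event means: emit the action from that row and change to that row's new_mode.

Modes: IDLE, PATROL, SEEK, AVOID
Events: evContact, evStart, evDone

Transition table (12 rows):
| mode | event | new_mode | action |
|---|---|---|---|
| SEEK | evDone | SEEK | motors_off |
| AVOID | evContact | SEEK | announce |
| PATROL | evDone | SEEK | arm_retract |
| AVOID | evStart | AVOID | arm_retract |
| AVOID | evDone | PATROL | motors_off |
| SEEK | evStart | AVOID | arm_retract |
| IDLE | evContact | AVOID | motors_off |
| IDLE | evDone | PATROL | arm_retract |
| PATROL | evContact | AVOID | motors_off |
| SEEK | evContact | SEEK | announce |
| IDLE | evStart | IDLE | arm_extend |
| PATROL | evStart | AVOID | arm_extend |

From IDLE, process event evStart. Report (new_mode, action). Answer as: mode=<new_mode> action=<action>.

mode=IDLE action=arm_extend

current mode = IDLE; filter table to that mode:
  (IDLE, evContact) → (AVOID, motors_off)
  (IDLE, evDone) → (PATROL, arm_retract)
  (IDLE, evStart) → (IDLE, arm_extend)  ← event matches
event = evStart selects (IDLE, arm_extend)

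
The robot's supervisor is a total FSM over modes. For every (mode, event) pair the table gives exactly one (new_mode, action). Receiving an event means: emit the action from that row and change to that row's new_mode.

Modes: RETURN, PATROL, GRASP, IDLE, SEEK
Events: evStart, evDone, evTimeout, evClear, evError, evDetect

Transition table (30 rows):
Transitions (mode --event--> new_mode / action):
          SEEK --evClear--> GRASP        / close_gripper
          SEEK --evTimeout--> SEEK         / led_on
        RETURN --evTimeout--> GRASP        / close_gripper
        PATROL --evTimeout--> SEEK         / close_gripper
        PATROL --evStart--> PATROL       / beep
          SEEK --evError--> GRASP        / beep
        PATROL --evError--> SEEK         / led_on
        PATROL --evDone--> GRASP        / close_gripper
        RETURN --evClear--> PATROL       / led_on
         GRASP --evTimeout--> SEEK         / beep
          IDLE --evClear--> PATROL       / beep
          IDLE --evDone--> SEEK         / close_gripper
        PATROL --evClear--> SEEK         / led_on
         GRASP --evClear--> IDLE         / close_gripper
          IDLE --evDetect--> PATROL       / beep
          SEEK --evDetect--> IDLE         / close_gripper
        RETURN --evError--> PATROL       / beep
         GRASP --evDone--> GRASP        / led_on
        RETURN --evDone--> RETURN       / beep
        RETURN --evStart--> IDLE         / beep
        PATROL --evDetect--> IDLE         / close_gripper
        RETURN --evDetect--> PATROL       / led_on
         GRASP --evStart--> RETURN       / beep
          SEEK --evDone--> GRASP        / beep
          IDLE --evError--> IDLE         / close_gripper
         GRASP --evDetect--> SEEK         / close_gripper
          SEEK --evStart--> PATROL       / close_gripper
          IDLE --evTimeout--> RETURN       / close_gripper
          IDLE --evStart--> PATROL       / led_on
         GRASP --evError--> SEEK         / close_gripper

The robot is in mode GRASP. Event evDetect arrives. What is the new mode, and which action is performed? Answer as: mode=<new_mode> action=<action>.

mode=SEEK action=close_gripper

current mode = GRASP; filter table to that mode:
  (GRASP, evTimeout) → (SEEK, beep)
  (GRASP, evClear) → (IDLE, close_gripper)
  (GRASP, evDone) → (GRASP, led_on)
  (GRASP, evStart) → (RETURN, beep)
  (GRASP, evDetect) → (SEEK, close_gripper)  ← event matches
  (GRASP, evError) → (SEEK, close_gripper)
event = evDetect selects (SEEK, close_gripper)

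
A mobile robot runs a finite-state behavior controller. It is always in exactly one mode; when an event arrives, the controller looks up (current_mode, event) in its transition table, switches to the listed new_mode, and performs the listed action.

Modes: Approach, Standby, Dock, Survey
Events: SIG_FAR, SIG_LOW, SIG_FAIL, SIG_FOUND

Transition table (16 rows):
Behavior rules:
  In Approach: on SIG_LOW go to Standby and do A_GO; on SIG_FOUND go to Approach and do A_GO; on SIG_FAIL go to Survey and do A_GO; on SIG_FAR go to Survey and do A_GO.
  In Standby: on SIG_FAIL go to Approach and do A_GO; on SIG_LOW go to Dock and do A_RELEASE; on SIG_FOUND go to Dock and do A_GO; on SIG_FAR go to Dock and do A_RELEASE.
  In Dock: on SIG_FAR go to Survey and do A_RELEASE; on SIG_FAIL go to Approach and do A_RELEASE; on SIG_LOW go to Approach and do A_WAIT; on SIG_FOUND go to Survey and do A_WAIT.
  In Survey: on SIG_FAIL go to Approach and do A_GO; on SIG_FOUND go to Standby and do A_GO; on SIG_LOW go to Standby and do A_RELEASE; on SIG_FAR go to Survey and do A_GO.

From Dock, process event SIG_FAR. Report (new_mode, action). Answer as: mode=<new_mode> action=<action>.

current mode = Dock; filter table to that mode:
  (Dock, SIG_FAR) → (Survey, A_RELEASE)  ← event matches
  (Dock, SIG_FAIL) → (Approach, A_RELEASE)
  (Dock, SIG_LOW) → (Approach, A_WAIT)
  (Dock, SIG_FOUND) → (Survey, A_WAIT)
event = SIG_FAR selects (Survey, A_RELEASE)

mode=Survey action=A_RELEASE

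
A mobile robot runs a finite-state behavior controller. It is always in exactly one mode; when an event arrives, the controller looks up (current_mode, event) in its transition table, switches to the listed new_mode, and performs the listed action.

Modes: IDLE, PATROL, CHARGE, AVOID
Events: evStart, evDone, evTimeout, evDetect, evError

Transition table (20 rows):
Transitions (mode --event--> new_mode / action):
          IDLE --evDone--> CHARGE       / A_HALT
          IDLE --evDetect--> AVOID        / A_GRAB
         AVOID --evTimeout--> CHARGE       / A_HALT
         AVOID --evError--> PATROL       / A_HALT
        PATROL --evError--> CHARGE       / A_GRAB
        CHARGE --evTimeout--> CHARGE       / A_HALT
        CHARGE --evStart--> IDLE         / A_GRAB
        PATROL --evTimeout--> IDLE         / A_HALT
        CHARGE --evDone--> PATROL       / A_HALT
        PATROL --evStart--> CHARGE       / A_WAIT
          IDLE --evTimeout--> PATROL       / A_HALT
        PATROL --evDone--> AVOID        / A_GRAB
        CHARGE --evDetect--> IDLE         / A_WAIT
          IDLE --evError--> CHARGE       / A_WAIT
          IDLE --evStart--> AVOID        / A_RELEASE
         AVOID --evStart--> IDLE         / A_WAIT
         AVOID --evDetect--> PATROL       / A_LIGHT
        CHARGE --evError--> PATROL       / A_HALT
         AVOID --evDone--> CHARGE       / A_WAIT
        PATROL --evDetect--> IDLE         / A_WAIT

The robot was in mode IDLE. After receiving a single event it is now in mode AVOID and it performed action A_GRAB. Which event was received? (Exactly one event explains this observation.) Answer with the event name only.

try evStart: (IDLE, evStart) → (AVOID, A_RELEASE)
try evDone: (IDLE, evDone) → (CHARGE, A_HALT)
try evTimeout: (IDLE, evTimeout) → (PATROL, A_HALT)
try evDetect: (IDLE, evDetect) → (AVOID, A_GRAB)  ← matches
try evError: (IDLE, evError) → (CHARGE, A_WAIT)

evDetect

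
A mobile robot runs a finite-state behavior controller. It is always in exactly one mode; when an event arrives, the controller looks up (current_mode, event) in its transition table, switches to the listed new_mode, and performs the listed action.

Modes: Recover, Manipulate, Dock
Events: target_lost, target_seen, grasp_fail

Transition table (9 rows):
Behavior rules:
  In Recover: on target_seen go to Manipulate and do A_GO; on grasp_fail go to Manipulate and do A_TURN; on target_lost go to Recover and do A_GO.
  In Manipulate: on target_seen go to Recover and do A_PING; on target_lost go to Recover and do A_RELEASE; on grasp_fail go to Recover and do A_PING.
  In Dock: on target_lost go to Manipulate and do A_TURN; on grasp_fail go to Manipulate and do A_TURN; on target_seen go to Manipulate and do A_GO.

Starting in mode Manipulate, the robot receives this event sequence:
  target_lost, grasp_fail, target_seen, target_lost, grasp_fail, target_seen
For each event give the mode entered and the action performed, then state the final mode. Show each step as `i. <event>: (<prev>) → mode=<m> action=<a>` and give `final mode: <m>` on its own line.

1. target_lost: (Manipulate) → mode=Recover action=A_RELEASE
2. grasp_fail: (Recover) → mode=Manipulate action=A_TURN
3. target_seen: (Manipulate) → mode=Recover action=A_PING
4. target_lost: (Recover) → mode=Recover action=A_GO
5. grasp_fail: (Recover) → mode=Manipulate action=A_TURN
6. target_seen: (Manipulate) → mode=Recover action=A_PING

final mode: Recover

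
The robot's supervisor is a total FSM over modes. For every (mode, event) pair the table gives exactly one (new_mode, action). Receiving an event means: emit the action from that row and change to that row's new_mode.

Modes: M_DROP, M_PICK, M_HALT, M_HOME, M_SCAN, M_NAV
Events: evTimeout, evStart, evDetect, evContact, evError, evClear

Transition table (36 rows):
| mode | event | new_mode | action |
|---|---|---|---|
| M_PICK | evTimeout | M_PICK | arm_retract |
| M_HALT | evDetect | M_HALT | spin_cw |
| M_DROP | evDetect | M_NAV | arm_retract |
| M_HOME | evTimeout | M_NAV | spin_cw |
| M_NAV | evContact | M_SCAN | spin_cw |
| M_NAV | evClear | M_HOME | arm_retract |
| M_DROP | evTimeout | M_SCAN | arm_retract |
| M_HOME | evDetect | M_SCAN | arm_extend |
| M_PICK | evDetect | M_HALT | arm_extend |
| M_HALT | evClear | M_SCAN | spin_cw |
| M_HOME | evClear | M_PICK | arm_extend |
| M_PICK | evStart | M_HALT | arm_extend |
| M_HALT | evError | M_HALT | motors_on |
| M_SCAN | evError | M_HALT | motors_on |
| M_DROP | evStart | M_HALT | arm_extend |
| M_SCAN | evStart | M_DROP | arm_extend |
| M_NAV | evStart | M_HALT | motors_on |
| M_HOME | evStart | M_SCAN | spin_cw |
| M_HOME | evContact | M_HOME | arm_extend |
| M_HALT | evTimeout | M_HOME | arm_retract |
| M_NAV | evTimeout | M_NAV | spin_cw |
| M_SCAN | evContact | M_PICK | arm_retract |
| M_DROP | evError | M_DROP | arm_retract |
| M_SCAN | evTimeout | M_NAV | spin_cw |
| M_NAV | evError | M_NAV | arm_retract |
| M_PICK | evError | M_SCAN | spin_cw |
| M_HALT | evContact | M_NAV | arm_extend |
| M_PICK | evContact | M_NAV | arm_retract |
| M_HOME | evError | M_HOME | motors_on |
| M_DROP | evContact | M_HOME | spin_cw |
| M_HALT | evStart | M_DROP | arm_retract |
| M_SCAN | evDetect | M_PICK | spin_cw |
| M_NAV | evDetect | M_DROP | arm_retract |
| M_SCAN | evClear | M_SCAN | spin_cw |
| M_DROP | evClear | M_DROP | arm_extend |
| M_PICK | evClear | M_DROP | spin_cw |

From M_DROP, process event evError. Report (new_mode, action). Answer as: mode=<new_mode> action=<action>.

current mode = M_DROP; filter table to that mode:
  (M_DROP, evDetect) → (M_NAV, arm_retract)
  (M_DROP, evTimeout) → (M_SCAN, arm_retract)
  (M_DROP, evStart) → (M_HALT, arm_extend)
  (M_DROP, evError) → (M_DROP, arm_retract)  ← event matches
  (M_DROP, evContact) → (M_HOME, spin_cw)
  (M_DROP, evClear) → (M_DROP, arm_extend)
event = evError selects (M_DROP, arm_retract)

mode=M_DROP action=arm_retract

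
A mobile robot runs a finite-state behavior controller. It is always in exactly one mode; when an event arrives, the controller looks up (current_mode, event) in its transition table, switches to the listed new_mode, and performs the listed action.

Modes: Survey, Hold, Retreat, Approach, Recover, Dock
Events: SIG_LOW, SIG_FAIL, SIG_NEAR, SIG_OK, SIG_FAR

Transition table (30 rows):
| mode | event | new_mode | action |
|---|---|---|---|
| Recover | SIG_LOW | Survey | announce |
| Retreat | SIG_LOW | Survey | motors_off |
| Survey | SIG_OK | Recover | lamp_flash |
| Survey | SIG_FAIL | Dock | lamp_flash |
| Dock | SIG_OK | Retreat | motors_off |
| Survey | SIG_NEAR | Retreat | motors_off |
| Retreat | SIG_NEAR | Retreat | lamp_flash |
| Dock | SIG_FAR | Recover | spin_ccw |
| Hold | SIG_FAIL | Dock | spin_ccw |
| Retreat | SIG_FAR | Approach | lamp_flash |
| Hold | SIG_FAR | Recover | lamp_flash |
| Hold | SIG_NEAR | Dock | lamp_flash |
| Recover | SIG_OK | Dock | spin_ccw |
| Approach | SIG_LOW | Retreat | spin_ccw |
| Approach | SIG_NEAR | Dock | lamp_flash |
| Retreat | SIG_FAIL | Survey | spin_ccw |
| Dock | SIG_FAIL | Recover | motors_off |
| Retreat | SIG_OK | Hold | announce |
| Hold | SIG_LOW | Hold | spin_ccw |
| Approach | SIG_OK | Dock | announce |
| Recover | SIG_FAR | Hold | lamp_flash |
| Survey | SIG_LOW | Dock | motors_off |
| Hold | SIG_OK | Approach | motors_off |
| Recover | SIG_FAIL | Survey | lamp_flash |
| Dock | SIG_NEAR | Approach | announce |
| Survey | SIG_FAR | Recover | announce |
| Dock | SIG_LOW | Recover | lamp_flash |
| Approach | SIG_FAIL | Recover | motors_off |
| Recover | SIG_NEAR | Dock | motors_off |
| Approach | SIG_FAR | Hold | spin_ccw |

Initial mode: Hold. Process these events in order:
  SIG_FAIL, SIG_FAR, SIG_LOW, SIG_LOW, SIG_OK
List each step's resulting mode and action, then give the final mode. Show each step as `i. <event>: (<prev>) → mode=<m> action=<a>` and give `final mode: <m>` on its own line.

1. SIG_FAIL: (Hold) → mode=Dock action=spin_ccw
2. SIG_FAR: (Dock) → mode=Recover action=spin_ccw
3. SIG_LOW: (Recover) → mode=Survey action=announce
4. SIG_LOW: (Survey) → mode=Dock action=motors_off
5. SIG_OK: (Dock) → mode=Retreat action=motors_off

final mode: Retreat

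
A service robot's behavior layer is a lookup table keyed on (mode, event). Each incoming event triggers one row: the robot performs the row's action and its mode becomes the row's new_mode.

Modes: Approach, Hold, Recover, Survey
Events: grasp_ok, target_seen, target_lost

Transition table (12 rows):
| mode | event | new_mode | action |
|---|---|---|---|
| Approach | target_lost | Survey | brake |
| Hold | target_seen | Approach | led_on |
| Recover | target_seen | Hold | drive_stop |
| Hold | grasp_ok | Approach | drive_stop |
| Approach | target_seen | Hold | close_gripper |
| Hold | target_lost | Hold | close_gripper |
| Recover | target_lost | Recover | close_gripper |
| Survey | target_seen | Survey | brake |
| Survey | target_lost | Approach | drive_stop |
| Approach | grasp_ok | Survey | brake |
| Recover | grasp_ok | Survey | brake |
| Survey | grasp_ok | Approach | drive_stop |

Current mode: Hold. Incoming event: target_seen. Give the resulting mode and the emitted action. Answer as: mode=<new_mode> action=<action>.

current mode = Hold; filter table to that mode:
  (Hold, target_seen) → (Approach, led_on)  ← event matches
  (Hold, grasp_ok) → (Approach, drive_stop)
  (Hold, target_lost) → (Hold, close_gripper)
event = target_seen selects (Approach, led_on)

mode=Approach action=led_on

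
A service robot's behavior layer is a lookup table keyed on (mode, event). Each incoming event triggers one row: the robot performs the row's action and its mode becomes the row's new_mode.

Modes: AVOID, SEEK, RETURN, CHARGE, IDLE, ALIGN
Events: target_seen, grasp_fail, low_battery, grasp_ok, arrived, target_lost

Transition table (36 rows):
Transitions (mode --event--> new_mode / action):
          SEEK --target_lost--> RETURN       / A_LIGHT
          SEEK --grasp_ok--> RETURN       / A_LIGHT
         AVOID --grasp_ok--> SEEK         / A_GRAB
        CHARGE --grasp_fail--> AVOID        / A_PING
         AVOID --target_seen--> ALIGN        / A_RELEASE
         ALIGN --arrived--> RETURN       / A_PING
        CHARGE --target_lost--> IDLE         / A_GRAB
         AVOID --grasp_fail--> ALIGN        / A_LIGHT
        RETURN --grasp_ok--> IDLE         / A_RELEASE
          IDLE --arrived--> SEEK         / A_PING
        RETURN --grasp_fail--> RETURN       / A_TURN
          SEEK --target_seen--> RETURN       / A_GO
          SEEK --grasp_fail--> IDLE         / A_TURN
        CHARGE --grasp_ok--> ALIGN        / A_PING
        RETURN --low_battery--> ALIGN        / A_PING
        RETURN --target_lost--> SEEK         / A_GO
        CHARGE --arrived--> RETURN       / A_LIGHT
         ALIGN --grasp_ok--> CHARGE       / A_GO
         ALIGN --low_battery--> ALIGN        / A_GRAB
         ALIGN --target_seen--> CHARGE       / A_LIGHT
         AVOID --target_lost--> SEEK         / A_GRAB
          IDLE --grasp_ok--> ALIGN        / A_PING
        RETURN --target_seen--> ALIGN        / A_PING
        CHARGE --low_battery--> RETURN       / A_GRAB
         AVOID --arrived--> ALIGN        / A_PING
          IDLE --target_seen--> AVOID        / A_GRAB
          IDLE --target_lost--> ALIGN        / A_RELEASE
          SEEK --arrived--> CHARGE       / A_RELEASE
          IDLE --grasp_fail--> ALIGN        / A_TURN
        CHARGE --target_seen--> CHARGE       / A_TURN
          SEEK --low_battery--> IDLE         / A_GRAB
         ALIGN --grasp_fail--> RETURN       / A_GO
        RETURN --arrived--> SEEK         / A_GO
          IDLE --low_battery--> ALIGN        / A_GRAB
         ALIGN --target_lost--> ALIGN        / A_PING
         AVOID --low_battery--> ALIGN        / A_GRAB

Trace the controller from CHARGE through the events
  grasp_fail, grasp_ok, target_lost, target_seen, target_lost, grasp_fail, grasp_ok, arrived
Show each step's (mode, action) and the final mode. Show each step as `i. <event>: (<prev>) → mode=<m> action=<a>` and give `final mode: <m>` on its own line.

final mode: SEEK

1. grasp_fail: (CHARGE) → mode=AVOID action=A_PING
2. grasp_ok: (AVOID) → mode=SEEK action=A_GRAB
3. target_lost: (SEEK) → mode=RETURN action=A_LIGHT
4. target_seen: (RETURN) → mode=ALIGN action=A_PING
5. target_lost: (ALIGN) → mode=ALIGN action=A_PING
6. grasp_fail: (ALIGN) → mode=RETURN action=A_GO
7. grasp_ok: (RETURN) → mode=IDLE action=A_RELEASE
8. arrived: (IDLE) → mode=SEEK action=A_PING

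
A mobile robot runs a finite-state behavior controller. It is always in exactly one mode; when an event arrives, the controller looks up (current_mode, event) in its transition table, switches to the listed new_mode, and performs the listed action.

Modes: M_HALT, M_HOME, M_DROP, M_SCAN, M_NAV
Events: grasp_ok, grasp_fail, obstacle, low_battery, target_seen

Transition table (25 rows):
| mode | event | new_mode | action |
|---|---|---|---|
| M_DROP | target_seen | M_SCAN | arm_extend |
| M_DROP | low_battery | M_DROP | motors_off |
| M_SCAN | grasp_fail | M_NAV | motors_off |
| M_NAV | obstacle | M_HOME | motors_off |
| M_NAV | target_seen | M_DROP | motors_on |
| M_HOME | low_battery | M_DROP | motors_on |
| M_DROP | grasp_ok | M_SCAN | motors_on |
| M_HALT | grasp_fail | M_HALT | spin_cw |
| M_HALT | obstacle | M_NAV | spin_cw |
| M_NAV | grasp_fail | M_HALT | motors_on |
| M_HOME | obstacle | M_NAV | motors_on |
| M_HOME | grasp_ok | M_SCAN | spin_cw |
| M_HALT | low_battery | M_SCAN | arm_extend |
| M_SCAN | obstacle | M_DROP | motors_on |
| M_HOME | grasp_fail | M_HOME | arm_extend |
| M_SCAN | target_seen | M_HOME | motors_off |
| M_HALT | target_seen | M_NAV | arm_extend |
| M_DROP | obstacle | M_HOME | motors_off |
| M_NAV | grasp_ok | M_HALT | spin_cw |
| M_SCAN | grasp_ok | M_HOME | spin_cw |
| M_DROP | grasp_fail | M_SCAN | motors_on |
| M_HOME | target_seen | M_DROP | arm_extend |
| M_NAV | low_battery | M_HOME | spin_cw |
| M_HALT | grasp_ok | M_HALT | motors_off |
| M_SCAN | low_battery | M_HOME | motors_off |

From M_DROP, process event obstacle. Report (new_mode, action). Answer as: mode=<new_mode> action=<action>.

mode=M_HOME action=motors_off

current mode = M_DROP; filter table to that mode:
  (M_DROP, target_seen) → (M_SCAN, arm_extend)
  (M_DROP, low_battery) → (M_DROP, motors_off)
  (M_DROP, grasp_ok) → (M_SCAN, motors_on)
  (M_DROP, obstacle) → (M_HOME, motors_off)  ← event matches
  (M_DROP, grasp_fail) → (M_SCAN, motors_on)
event = obstacle selects (M_HOME, motors_off)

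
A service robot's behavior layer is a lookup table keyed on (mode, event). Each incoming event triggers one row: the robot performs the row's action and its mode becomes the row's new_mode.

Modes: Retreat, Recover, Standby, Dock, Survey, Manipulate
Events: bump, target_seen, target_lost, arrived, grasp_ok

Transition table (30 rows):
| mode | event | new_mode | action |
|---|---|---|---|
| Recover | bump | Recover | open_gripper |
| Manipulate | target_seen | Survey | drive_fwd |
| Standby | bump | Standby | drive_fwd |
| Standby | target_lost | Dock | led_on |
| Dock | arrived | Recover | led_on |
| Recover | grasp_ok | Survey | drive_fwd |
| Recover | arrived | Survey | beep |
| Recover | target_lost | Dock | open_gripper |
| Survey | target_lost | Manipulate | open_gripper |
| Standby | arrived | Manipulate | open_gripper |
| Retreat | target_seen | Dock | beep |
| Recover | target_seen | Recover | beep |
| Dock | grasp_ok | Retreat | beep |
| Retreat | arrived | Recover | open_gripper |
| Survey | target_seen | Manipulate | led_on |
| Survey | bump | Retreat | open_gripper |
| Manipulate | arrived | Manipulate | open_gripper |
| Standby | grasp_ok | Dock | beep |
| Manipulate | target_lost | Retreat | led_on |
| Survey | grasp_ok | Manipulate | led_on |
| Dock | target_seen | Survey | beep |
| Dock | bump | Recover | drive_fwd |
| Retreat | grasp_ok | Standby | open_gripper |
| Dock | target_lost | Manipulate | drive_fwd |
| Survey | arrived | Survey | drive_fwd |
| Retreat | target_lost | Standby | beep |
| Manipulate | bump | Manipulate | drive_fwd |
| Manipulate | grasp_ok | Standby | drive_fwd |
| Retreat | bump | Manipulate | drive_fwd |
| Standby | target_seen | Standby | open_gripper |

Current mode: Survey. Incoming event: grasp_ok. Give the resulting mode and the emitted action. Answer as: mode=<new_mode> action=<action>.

current mode = Survey; filter table to that mode:
  (Survey, target_lost) → (Manipulate, open_gripper)
  (Survey, target_seen) → (Manipulate, led_on)
  (Survey, bump) → (Retreat, open_gripper)
  (Survey, grasp_ok) → (Manipulate, led_on)  ← event matches
  (Survey, arrived) → (Survey, drive_fwd)
event = grasp_ok selects (Manipulate, led_on)

mode=Manipulate action=led_on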